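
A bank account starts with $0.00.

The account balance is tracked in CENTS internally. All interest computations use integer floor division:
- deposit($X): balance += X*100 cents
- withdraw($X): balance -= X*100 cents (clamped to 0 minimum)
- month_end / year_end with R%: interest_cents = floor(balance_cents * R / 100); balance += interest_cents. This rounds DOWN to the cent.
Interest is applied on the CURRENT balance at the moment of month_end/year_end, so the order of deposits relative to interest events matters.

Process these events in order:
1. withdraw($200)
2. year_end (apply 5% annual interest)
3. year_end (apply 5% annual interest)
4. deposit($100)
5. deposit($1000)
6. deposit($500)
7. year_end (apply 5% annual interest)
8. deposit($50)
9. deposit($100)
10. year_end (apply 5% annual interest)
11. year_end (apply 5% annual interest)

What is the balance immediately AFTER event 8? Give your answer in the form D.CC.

Answer: 1730.00

Derivation:
After 1 (withdraw($200)): balance=$0.00 total_interest=$0.00
After 2 (year_end (apply 5% annual interest)): balance=$0.00 total_interest=$0.00
After 3 (year_end (apply 5% annual interest)): balance=$0.00 total_interest=$0.00
After 4 (deposit($100)): balance=$100.00 total_interest=$0.00
After 5 (deposit($1000)): balance=$1100.00 total_interest=$0.00
After 6 (deposit($500)): balance=$1600.00 total_interest=$0.00
After 7 (year_end (apply 5% annual interest)): balance=$1680.00 total_interest=$80.00
After 8 (deposit($50)): balance=$1730.00 total_interest=$80.00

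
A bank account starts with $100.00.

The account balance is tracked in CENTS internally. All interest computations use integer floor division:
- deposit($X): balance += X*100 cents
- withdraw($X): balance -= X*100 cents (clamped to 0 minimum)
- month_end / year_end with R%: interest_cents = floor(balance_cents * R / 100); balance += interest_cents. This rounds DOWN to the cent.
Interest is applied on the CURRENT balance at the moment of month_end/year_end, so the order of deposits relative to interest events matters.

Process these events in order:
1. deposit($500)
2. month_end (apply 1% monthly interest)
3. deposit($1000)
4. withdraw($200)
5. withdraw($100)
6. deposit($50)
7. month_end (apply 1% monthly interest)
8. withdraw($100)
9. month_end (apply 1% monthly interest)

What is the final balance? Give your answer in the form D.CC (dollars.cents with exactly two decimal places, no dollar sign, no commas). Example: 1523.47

Answer: 1282.25

Derivation:
After 1 (deposit($500)): balance=$600.00 total_interest=$0.00
After 2 (month_end (apply 1% monthly interest)): balance=$606.00 total_interest=$6.00
After 3 (deposit($1000)): balance=$1606.00 total_interest=$6.00
After 4 (withdraw($200)): balance=$1406.00 total_interest=$6.00
After 5 (withdraw($100)): balance=$1306.00 total_interest=$6.00
After 6 (deposit($50)): balance=$1356.00 total_interest=$6.00
After 7 (month_end (apply 1% monthly interest)): balance=$1369.56 total_interest=$19.56
After 8 (withdraw($100)): balance=$1269.56 total_interest=$19.56
After 9 (month_end (apply 1% monthly interest)): balance=$1282.25 total_interest=$32.25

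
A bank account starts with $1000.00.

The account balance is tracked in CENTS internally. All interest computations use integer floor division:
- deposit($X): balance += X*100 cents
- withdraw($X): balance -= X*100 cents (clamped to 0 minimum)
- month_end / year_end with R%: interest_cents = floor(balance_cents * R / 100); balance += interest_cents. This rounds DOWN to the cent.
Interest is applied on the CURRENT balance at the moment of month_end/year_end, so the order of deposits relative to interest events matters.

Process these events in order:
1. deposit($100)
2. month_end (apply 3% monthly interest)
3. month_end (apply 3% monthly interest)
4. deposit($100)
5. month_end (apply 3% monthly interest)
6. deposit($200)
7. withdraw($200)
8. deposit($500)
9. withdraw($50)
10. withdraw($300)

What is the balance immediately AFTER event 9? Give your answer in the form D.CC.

After 1 (deposit($100)): balance=$1100.00 total_interest=$0.00
After 2 (month_end (apply 3% monthly interest)): balance=$1133.00 total_interest=$33.00
After 3 (month_end (apply 3% monthly interest)): balance=$1166.99 total_interest=$66.99
After 4 (deposit($100)): balance=$1266.99 total_interest=$66.99
After 5 (month_end (apply 3% monthly interest)): balance=$1304.99 total_interest=$104.99
After 6 (deposit($200)): balance=$1504.99 total_interest=$104.99
After 7 (withdraw($200)): balance=$1304.99 total_interest=$104.99
After 8 (deposit($500)): balance=$1804.99 total_interest=$104.99
After 9 (withdraw($50)): balance=$1754.99 total_interest=$104.99

Answer: 1754.99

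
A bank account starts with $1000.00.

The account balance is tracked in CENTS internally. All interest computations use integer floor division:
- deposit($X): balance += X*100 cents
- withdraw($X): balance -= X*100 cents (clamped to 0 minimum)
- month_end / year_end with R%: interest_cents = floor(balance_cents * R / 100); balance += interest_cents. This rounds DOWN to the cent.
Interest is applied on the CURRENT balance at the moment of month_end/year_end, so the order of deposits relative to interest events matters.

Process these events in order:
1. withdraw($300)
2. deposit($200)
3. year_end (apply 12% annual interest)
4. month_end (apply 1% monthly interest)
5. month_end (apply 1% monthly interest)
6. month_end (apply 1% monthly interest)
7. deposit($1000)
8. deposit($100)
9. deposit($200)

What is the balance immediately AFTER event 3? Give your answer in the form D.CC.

Answer: 1008.00

Derivation:
After 1 (withdraw($300)): balance=$700.00 total_interest=$0.00
After 2 (deposit($200)): balance=$900.00 total_interest=$0.00
After 3 (year_end (apply 12% annual interest)): balance=$1008.00 total_interest=$108.00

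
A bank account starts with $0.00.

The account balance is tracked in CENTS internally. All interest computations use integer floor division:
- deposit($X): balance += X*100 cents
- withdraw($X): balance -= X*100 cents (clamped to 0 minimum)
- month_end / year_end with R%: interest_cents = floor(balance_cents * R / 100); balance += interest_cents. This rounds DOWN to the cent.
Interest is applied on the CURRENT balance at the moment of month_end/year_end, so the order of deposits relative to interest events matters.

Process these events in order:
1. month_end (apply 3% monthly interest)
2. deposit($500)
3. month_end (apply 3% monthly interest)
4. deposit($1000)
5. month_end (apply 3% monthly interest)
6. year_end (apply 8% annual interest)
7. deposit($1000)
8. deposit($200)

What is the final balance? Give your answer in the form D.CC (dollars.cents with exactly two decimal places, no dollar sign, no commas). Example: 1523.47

Answer: 2885.28

Derivation:
After 1 (month_end (apply 3% monthly interest)): balance=$0.00 total_interest=$0.00
After 2 (deposit($500)): balance=$500.00 total_interest=$0.00
After 3 (month_end (apply 3% monthly interest)): balance=$515.00 total_interest=$15.00
After 4 (deposit($1000)): balance=$1515.00 total_interest=$15.00
After 5 (month_end (apply 3% monthly interest)): balance=$1560.45 total_interest=$60.45
After 6 (year_end (apply 8% annual interest)): balance=$1685.28 total_interest=$185.28
After 7 (deposit($1000)): balance=$2685.28 total_interest=$185.28
After 8 (deposit($200)): balance=$2885.28 total_interest=$185.28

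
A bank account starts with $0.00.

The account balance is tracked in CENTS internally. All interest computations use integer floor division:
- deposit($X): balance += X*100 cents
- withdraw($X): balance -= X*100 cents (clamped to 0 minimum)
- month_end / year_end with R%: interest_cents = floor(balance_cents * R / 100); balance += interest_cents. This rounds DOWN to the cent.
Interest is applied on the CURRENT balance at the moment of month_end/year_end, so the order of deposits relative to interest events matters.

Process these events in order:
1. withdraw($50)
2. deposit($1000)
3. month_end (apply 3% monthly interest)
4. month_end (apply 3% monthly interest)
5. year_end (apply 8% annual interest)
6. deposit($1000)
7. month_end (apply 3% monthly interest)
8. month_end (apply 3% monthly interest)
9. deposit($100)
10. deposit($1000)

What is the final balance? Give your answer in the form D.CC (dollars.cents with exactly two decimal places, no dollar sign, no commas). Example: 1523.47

Answer: 3376.44

Derivation:
After 1 (withdraw($50)): balance=$0.00 total_interest=$0.00
After 2 (deposit($1000)): balance=$1000.00 total_interest=$0.00
After 3 (month_end (apply 3% monthly interest)): balance=$1030.00 total_interest=$30.00
After 4 (month_end (apply 3% monthly interest)): balance=$1060.90 total_interest=$60.90
After 5 (year_end (apply 8% annual interest)): balance=$1145.77 total_interest=$145.77
After 6 (deposit($1000)): balance=$2145.77 total_interest=$145.77
After 7 (month_end (apply 3% monthly interest)): balance=$2210.14 total_interest=$210.14
After 8 (month_end (apply 3% monthly interest)): balance=$2276.44 total_interest=$276.44
After 9 (deposit($100)): balance=$2376.44 total_interest=$276.44
After 10 (deposit($1000)): balance=$3376.44 total_interest=$276.44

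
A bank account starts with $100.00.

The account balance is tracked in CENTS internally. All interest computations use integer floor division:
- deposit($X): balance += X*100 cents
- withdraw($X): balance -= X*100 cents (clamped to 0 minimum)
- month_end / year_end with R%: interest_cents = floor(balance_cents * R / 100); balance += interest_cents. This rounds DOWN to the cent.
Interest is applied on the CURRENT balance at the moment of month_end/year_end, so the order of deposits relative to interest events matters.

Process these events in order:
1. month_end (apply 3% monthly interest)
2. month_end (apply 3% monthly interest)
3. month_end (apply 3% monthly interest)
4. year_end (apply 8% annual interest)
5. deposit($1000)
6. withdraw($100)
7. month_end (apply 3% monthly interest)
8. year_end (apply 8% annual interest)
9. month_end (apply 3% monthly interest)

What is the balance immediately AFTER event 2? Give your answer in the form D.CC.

Answer: 106.09

Derivation:
After 1 (month_end (apply 3% monthly interest)): balance=$103.00 total_interest=$3.00
After 2 (month_end (apply 3% monthly interest)): balance=$106.09 total_interest=$6.09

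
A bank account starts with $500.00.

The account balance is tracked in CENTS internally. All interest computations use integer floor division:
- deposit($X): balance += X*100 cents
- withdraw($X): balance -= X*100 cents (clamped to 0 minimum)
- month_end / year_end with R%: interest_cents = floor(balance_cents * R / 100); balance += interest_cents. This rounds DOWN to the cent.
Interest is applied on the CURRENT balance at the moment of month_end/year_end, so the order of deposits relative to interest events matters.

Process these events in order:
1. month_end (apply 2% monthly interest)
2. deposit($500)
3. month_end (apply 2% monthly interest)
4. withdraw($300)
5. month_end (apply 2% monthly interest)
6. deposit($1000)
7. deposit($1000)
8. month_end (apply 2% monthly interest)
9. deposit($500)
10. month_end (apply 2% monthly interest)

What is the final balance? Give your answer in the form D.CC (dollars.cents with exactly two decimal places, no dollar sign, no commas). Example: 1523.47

Answer: 3365.68

Derivation:
After 1 (month_end (apply 2% monthly interest)): balance=$510.00 total_interest=$10.00
After 2 (deposit($500)): balance=$1010.00 total_interest=$10.00
After 3 (month_end (apply 2% monthly interest)): balance=$1030.20 total_interest=$30.20
After 4 (withdraw($300)): balance=$730.20 total_interest=$30.20
After 5 (month_end (apply 2% monthly interest)): balance=$744.80 total_interest=$44.80
After 6 (deposit($1000)): balance=$1744.80 total_interest=$44.80
After 7 (deposit($1000)): balance=$2744.80 total_interest=$44.80
After 8 (month_end (apply 2% monthly interest)): balance=$2799.69 total_interest=$99.69
After 9 (deposit($500)): balance=$3299.69 total_interest=$99.69
After 10 (month_end (apply 2% monthly interest)): balance=$3365.68 total_interest=$165.68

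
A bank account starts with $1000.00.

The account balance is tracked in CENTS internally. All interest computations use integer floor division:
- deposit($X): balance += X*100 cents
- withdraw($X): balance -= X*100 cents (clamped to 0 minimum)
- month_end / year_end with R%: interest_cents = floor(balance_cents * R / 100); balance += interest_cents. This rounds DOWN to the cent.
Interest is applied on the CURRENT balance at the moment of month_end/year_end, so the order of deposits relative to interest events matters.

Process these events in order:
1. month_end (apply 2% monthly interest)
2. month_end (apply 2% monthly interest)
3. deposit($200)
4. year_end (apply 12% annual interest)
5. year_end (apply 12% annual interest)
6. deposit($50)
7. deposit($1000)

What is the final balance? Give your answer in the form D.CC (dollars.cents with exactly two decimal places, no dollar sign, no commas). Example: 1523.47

Answer: 2605.94

Derivation:
After 1 (month_end (apply 2% monthly interest)): balance=$1020.00 total_interest=$20.00
After 2 (month_end (apply 2% monthly interest)): balance=$1040.40 total_interest=$40.40
After 3 (deposit($200)): balance=$1240.40 total_interest=$40.40
After 4 (year_end (apply 12% annual interest)): balance=$1389.24 total_interest=$189.24
After 5 (year_end (apply 12% annual interest)): balance=$1555.94 total_interest=$355.94
After 6 (deposit($50)): balance=$1605.94 total_interest=$355.94
After 7 (deposit($1000)): balance=$2605.94 total_interest=$355.94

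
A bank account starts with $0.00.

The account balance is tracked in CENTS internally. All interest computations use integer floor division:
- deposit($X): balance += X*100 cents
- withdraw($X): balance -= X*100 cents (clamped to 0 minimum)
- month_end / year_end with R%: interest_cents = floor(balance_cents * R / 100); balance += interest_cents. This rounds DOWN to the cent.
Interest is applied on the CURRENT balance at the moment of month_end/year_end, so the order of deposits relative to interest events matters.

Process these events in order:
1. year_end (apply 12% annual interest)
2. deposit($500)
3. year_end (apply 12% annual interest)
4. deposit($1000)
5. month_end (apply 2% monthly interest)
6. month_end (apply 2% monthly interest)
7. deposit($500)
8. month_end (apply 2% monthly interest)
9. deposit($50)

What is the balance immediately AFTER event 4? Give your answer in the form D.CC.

Answer: 1560.00

Derivation:
After 1 (year_end (apply 12% annual interest)): balance=$0.00 total_interest=$0.00
After 2 (deposit($500)): balance=$500.00 total_interest=$0.00
After 3 (year_end (apply 12% annual interest)): balance=$560.00 total_interest=$60.00
After 4 (deposit($1000)): balance=$1560.00 total_interest=$60.00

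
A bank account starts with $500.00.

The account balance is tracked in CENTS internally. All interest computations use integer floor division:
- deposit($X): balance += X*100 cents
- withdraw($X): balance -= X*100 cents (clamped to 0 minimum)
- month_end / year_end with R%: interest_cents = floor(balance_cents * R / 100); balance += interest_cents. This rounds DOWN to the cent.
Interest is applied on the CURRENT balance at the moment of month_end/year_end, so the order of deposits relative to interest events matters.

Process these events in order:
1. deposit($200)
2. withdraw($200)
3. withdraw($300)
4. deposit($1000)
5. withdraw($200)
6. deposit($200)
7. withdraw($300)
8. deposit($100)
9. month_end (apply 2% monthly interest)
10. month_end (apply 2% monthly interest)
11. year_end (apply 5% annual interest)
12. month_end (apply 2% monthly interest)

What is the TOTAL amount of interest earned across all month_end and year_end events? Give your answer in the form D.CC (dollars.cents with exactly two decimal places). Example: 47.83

Answer: 114.26

Derivation:
After 1 (deposit($200)): balance=$700.00 total_interest=$0.00
After 2 (withdraw($200)): balance=$500.00 total_interest=$0.00
After 3 (withdraw($300)): balance=$200.00 total_interest=$0.00
After 4 (deposit($1000)): balance=$1200.00 total_interest=$0.00
After 5 (withdraw($200)): balance=$1000.00 total_interest=$0.00
After 6 (deposit($200)): balance=$1200.00 total_interest=$0.00
After 7 (withdraw($300)): balance=$900.00 total_interest=$0.00
After 8 (deposit($100)): balance=$1000.00 total_interest=$0.00
After 9 (month_end (apply 2% monthly interest)): balance=$1020.00 total_interest=$20.00
After 10 (month_end (apply 2% monthly interest)): balance=$1040.40 total_interest=$40.40
After 11 (year_end (apply 5% annual interest)): balance=$1092.42 total_interest=$92.42
After 12 (month_end (apply 2% monthly interest)): balance=$1114.26 total_interest=$114.26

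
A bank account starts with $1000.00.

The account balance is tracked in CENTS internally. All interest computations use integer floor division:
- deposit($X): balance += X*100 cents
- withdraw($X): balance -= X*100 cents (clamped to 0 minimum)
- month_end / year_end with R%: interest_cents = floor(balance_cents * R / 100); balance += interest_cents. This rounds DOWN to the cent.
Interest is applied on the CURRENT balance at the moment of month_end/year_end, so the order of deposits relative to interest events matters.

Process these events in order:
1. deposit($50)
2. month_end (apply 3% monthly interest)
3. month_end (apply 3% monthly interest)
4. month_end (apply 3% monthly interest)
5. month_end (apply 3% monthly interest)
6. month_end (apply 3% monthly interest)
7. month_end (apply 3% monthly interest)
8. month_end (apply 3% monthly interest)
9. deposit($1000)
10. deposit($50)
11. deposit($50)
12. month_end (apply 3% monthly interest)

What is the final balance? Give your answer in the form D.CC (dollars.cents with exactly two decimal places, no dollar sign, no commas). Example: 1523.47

Answer: 2463.08

Derivation:
After 1 (deposit($50)): balance=$1050.00 total_interest=$0.00
After 2 (month_end (apply 3% monthly interest)): balance=$1081.50 total_interest=$31.50
After 3 (month_end (apply 3% monthly interest)): balance=$1113.94 total_interest=$63.94
After 4 (month_end (apply 3% monthly interest)): balance=$1147.35 total_interest=$97.35
After 5 (month_end (apply 3% monthly interest)): balance=$1181.77 total_interest=$131.77
After 6 (month_end (apply 3% monthly interest)): balance=$1217.22 total_interest=$167.22
After 7 (month_end (apply 3% monthly interest)): balance=$1253.73 total_interest=$203.73
After 8 (month_end (apply 3% monthly interest)): balance=$1291.34 total_interest=$241.34
After 9 (deposit($1000)): balance=$2291.34 total_interest=$241.34
After 10 (deposit($50)): balance=$2341.34 total_interest=$241.34
After 11 (deposit($50)): balance=$2391.34 total_interest=$241.34
After 12 (month_end (apply 3% monthly interest)): balance=$2463.08 total_interest=$313.08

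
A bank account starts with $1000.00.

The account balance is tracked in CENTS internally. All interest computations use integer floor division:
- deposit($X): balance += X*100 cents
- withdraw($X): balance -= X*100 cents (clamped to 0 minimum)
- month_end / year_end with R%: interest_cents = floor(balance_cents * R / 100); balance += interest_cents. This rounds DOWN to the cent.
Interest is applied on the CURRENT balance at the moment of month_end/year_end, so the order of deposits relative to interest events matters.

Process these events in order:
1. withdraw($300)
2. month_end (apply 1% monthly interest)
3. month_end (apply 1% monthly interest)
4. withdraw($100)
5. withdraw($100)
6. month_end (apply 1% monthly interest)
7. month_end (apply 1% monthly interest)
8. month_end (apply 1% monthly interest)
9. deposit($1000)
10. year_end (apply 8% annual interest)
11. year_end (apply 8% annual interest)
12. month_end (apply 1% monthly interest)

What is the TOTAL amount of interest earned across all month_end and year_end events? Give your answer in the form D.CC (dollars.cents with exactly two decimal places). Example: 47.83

After 1 (withdraw($300)): balance=$700.00 total_interest=$0.00
After 2 (month_end (apply 1% monthly interest)): balance=$707.00 total_interest=$7.00
After 3 (month_end (apply 1% monthly interest)): balance=$714.07 total_interest=$14.07
After 4 (withdraw($100)): balance=$614.07 total_interest=$14.07
After 5 (withdraw($100)): balance=$514.07 total_interest=$14.07
After 6 (month_end (apply 1% monthly interest)): balance=$519.21 total_interest=$19.21
After 7 (month_end (apply 1% monthly interest)): balance=$524.40 total_interest=$24.40
After 8 (month_end (apply 1% monthly interest)): balance=$529.64 total_interest=$29.64
After 9 (deposit($1000)): balance=$1529.64 total_interest=$29.64
After 10 (year_end (apply 8% annual interest)): balance=$1652.01 total_interest=$152.01
After 11 (year_end (apply 8% annual interest)): balance=$1784.17 total_interest=$284.17
After 12 (month_end (apply 1% monthly interest)): balance=$1802.01 total_interest=$302.01

Answer: 302.01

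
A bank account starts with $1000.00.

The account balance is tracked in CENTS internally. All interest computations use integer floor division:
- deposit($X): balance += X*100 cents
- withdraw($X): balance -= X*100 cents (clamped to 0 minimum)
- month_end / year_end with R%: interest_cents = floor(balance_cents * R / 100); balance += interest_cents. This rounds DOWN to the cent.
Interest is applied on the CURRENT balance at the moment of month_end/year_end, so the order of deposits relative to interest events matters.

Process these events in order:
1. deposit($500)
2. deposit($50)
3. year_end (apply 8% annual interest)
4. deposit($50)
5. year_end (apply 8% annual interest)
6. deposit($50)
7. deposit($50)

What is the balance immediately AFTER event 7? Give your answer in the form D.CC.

Answer: 1961.92

Derivation:
After 1 (deposit($500)): balance=$1500.00 total_interest=$0.00
After 2 (deposit($50)): balance=$1550.00 total_interest=$0.00
After 3 (year_end (apply 8% annual interest)): balance=$1674.00 total_interest=$124.00
After 4 (deposit($50)): balance=$1724.00 total_interest=$124.00
After 5 (year_end (apply 8% annual interest)): balance=$1861.92 total_interest=$261.92
After 6 (deposit($50)): balance=$1911.92 total_interest=$261.92
After 7 (deposit($50)): balance=$1961.92 total_interest=$261.92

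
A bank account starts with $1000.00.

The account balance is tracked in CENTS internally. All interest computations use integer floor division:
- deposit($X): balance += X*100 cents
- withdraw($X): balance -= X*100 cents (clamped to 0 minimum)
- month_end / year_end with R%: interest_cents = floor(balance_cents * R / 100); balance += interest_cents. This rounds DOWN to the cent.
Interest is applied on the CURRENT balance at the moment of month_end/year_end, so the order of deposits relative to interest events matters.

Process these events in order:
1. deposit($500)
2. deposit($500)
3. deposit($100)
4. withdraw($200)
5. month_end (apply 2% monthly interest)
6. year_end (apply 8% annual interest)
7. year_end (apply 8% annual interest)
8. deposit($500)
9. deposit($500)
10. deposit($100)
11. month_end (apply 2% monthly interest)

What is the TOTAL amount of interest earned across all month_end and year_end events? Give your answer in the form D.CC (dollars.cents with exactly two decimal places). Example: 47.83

After 1 (deposit($500)): balance=$1500.00 total_interest=$0.00
After 2 (deposit($500)): balance=$2000.00 total_interest=$0.00
After 3 (deposit($100)): balance=$2100.00 total_interest=$0.00
After 4 (withdraw($200)): balance=$1900.00 total_interest=$0.00
After 5 (month_end (apply 2% monthly interest)): balance=$1938.00 total_interest=$38.00
After 6 (year_end (apply 8% annual interest)): balance=$2093.04 total_interest=$193.04
After 7 (year_end (apply 8% annual interest)): balance=$2260.48 total_interest=$360.48
After 8 (deposit($500)): balance=$2760.48 total_interest=$360.48
After 9 (deposit($500)): balance=$3260.48 total_interest=$360.48
After 10 (deposit($100)): balance=$3360.48 total_interest=$360.48
After 11 (month_end (apply 2% monthly interest)): balance=$3427.68 total_interest=$427.68

Answer: 427.68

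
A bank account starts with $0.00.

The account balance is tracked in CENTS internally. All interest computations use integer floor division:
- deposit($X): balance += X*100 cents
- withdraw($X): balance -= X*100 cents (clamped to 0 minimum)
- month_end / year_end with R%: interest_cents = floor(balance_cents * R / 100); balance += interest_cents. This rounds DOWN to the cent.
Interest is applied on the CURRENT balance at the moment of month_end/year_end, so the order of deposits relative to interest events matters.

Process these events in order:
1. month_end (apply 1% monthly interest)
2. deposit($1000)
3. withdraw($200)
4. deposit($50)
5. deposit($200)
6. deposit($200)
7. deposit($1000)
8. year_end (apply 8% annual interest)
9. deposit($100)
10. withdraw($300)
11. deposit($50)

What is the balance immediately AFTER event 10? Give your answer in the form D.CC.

After 1 (month_end (apply 1% monthly interest)): balance=$0.00 total_interest=$0.00
After 2 (deposit($1000)): balance=$1000.00 total_interest=$0.00
After 3 (withdraw($200)): balance=$800.00 total_interest=$0.00
After 4 (deposit($50)): balance=$850.00 total_interest=$0.00
After 5 (deposit($200)): balance=$1050.00 total_interest=$0.00
After 6 (deposit($200)): balance=$1250.00 total_interest=$0.00
After 7 (deposit($1000)): balance=$2250.00 total_interest=$0.00
After 8 (year_end (apply 8% annual interest)): balance=$2430.00 total_interest=$180.00
After 9 (deposit($100)): balance=$2530.00 total_interest=$180.00
After 10 (withdraw($300)): balance=$2230.00 total_interest=$180.00

Answer: 2230.00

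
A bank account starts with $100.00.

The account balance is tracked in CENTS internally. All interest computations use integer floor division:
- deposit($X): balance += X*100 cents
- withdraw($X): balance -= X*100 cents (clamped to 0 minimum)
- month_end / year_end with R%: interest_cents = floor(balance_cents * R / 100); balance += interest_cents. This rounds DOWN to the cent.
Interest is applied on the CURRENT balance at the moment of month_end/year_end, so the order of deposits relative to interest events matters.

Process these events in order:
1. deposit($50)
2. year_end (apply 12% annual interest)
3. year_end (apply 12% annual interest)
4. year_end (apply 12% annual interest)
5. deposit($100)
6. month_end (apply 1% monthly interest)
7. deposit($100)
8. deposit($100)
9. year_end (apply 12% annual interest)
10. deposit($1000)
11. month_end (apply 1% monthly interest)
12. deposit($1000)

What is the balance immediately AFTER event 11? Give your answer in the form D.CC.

Answer: 1591.23

Derivation:
After 1 (deposit($50)): balance=$150.00 total_interest=$0.00
After 2 (year_end (apply 12% annual interest)): balance=$168.00 total_interest=$18.00
After 3 (year_end (apply 12% annual interest)): balance=$188.16 total_interest=$38.16
After 4 (year_end (apply 12% annual interest)): balance=$210.73 total_interest=$60.73
After 5 (deposit($100)): balance=$310.73 total_interest=$60.73
After 6 (month_end (apply 1% monthly interest)): balance=$313.83 total_interest=$63.83
After 7 (deposit($100)): balance=$413.83 total_interest=$63.83
After 8 (deposit($100)): balance=$513.83 total_interest=$63.83
After 9 (year_end (apply 12% annual interest)): balance=$575.48 total_interest=$125.48
After 10 (deposit($1000)): balance=$1575.48 total_interest=$125.48
After 11 (month_end (apply 1% monthly interest)): balance=$1591.23 total_interest=$141.23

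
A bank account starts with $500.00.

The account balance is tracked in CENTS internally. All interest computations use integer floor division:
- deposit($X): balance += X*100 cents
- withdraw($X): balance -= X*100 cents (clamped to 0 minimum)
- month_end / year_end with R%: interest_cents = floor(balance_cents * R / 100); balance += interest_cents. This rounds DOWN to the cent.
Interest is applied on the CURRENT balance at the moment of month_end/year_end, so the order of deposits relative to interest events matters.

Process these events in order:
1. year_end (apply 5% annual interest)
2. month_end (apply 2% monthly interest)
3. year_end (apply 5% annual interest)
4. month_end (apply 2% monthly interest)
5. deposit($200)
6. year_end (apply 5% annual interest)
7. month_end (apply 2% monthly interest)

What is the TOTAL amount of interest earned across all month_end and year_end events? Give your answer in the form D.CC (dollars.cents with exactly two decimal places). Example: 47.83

After 1 (year_end (apply 5% annual interest)): balance=$525.00 total_interest=$25.00
After 2 (month_end (apply 2% monthly interest)): balance=$535.50 total_interest=$35.50
After 3 (year_end (apply 5% annual interest)): balance=$562.27 total_interest=$62.27
After 4 (month_end (apply 2% monthly interest)): balance=$573.51 total_interest=$73.51
After 5 (deposit($200)): balance=$773.51 total_interest=$73.51
After 6 (year_end (apply 5% annual interest)): balance=$812.18 total_interest=$112.18
After 7 (month_end (apply 2% monthly interest)): balance=$828.42 total_interest=$128.42

Answer: 128.42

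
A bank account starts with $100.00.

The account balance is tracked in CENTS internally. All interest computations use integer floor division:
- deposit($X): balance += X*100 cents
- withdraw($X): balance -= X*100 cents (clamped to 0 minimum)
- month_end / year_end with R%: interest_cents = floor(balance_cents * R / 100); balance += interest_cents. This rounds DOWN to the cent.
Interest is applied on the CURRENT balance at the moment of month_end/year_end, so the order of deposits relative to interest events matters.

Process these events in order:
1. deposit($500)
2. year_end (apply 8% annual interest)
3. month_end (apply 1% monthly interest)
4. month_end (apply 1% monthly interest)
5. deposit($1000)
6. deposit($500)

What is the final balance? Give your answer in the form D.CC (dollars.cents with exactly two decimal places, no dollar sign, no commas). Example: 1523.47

After 1 (deposit($500)): balance=$600.00 total_interest=$0.00
After 2 (year_end (apply 8% annual interest)): balance=$648.00 total_interest=$48.00
After 3 (month_end (apply 1% monthly interest)): balance=$654.48 total_interest=$54.48
After 4 (month_end (apply 1% monthly interest)): balance=$661.02 total_interest=$61.02
After 5 (deposit($1000)): balance=$1661.02 total_interest=$61.02
After 6 (deposit($500)): balance=$2161.02 total_interest=$61.02

Answer: 2161.02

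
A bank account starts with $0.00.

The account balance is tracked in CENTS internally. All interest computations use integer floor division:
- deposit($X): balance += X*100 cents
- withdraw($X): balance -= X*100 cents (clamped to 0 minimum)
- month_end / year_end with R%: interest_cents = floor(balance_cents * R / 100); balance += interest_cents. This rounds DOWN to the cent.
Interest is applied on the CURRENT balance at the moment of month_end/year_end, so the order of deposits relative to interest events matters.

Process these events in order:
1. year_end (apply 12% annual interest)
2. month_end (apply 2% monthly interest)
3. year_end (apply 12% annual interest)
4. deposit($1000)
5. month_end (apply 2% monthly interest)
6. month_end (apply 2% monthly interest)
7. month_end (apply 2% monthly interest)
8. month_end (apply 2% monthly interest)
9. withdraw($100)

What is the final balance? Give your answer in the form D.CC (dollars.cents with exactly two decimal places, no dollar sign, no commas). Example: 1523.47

Answer: 982.42

Derivation:
After 1 (year_end (apply 12% annual interest)): balance=$0.00 total_interest=$0.00
After 2 (month_end (apply 2% monthly interest)): balance=$0.00 total_interest=$0.00
After 3 (year_end (apply 12% annual interest)): balance=$0.00 total_interest=$0.00
After 4 (deposit($1000)): balance=$1000.00 total_interest=$0.00
After 5 (month_end (apply 2% monthly interest)): balance=$1020.00 total_interest=$20.00
After 6 (month_end (apply 2% monthly interest)): balance=$1040.40 total_interest=$40.40
After 7 (month_end (apply 2% monthly interest)): balance=$1061.20 total_interest=$61.20
After 8 (month_end (apply 2% monthly interest)): balance=$1082.42 total_interest=$82.42
After 9 (withdraw($100)): balance=$982.42 total_interest=$82.42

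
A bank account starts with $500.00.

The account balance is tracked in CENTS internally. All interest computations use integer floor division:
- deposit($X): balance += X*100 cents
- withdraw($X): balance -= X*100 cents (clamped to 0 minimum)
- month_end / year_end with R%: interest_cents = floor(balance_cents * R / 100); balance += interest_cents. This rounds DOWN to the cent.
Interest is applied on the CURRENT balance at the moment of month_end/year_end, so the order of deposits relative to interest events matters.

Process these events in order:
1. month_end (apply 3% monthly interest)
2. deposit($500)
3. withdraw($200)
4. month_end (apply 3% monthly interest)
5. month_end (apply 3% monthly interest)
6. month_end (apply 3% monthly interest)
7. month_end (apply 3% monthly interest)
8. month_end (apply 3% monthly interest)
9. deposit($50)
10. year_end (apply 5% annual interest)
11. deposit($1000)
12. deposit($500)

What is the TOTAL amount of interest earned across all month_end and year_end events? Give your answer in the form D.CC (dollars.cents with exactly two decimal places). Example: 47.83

After 1 (month_end (apply 3% monthly interest)): balance=$515.00 total_interest=$15.00
After 2 (deposit($500)): balance=$1015.00 total_interest=$15.00
After 3 (withdraw($200)): balance=$815.00 total_interest=$15.00
After 4 (month_end (apply 3% monthly interest)): balance=$839.45 total_interest=$39.45
After 5 (month_end (apply 3% monthly interest)): balance=$864.63 total_interest=$64.63
After 6 (month_end (apply 3% monthly interest)): balance=$890.56 total_interest=$90.56
After 7 (month_end (apply 3% monthly interest)): balance=$917.27 total_interest=$117.27
After 8 (month_end (apply 3% monthly interest)): balance=$944.78 total_interest=$144.78
After 9 (deposit($50)): balance=$994.78 total_interest=$144.78
After 10 (year_end (apply 5% annual interest)): balance=$1044.51 total_interest=$194.51
After 11 (deposit($1000)): balance=$2044.51 total_interest=$194.51
After 12 (deposit($500)): balance=$2544.51 total_interest=$194.51

Answer: 194.51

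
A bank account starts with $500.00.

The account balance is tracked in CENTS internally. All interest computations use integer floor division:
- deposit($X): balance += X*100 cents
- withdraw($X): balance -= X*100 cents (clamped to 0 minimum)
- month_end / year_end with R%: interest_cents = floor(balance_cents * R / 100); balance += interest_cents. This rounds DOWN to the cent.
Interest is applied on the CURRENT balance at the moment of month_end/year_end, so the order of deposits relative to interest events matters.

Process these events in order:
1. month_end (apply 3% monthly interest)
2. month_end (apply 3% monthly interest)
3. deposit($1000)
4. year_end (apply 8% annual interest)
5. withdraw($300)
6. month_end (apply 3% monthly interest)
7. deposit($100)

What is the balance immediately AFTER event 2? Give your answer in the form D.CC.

After 1 (month_end (apply 3% monthly interest)): balance=$515.00 total_interest=$15.00
After 2 (month_end (apply 3% monthly interest)): balance=$530.45 total_interest=$30.45

Answer: 530.45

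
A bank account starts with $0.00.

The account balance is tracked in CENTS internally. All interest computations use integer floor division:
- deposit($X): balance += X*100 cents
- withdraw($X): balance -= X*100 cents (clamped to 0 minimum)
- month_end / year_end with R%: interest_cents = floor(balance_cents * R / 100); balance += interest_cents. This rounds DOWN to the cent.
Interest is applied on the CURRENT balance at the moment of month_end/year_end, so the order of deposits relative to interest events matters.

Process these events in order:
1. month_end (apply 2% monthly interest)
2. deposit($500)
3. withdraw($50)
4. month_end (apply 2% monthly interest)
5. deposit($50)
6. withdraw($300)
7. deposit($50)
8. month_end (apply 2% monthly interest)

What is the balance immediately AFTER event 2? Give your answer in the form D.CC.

After 1 (month_end (apply 2% monthly interest)): balance=$0.00 total_interest=$0.00
After 2 (deposit($500)): balance=$500.00 total_interest=$0.00

Answer: 500.00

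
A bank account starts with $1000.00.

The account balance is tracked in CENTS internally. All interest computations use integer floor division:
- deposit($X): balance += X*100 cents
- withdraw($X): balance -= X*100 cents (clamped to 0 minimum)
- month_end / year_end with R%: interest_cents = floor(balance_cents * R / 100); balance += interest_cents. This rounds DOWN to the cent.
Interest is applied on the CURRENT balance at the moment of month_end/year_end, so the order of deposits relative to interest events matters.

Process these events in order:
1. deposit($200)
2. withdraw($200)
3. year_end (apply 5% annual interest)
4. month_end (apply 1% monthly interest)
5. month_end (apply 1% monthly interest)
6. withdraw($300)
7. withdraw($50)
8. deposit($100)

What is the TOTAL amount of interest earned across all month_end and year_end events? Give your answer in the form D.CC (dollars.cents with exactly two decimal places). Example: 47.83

After 1 (deposit($200)): balance=$1200.00 total_interest=$0.00
After 2 (withdraw($200)): balance=$1000.00 total_interest=$0.00
After 3 (year_end (apply 5% annual interest)): balance=$1050.00 total_interest=$50.00
After 4 (month_end (apply 1% monthly interest)): balance=$1060.50 total_interest=$60.50
After 5 (month_end (apply 1% monthly interest)): balance=$1071.10 total_interest=$71.10
After 6 (withdraw($300)): balance=$771.10 total_interest=$71.10
After 7 (withdraw($50)): balance=$721.10 total_interest=$71.10
After 8 (deposit($100)): balance=$821.10 total_interest=$71.10

Answer: 71.10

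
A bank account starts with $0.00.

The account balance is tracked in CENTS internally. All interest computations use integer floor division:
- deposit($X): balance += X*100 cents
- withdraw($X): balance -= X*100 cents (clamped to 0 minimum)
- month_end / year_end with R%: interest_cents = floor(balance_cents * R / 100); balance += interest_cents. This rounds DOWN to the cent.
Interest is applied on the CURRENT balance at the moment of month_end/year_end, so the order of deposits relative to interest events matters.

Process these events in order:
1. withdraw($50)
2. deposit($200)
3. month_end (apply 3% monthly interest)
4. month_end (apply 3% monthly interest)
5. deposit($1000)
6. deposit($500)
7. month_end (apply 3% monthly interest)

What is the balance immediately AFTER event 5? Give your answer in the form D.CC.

After 1 (withdraw($50)): balance=$0.00 total_interest=$0.00
After 2 (deposit($200)): balance=$200.00 total_interest=$0.00
After 3 (month_end (apply 3% monthly interest)): balance=$206.00 total_interest=$6.00
After 4 (month_end (apply 3% monthly interest)): balance=$212.18 total_interest=$12.18
After 5 (deposit($1000)): balance=$1212.18 total_interest=$12.18

Answer: 1212.18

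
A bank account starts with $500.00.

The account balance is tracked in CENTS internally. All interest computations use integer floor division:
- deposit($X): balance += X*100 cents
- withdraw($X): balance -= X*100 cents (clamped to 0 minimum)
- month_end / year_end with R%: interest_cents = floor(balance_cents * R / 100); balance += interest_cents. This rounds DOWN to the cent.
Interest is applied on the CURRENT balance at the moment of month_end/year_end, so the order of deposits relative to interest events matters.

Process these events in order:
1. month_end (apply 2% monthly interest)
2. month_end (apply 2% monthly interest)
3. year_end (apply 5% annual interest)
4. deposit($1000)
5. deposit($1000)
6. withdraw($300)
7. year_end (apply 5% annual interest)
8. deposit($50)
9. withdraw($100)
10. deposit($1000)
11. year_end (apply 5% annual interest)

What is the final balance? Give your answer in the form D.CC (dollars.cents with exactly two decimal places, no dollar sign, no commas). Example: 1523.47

After 1 (month_end (apply 2% monthly interest)): balance=$510.00 total_interest=$10.00
After 2 (month_end (apply 2% monthly interest)): balance=$520.20 total_interest=$20.20
After 3 (year_end (apply 5% annual interest)): balance=$546.21 total_interest=$46.21
After 4 (deposit($1000)): balance=$1546.21 total_interest=$46.21
After 5 (deposit($1000)): balance=$2546.21 total_interest=$46.21
After 6 (withdraw($300)): balance=$2246.21 total_interest=$46.21
After 7 (year_end (apply 5% annual interest)): balance=$2358.52 total_interest=$158.52
After 8 (deposit($50)): balance=$2408.52 total_interest=$158.52
After 9 (withdraw($100)): balance=$2308.52 total_interest=$158.52
After 10 (deposit($1000)): balance=$3308.52 total_interest=$158.52
After 11 (year_end (apply 5% annual interest)): balance=$3473.94 total_interest=$323.94

Answer: 3473.94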